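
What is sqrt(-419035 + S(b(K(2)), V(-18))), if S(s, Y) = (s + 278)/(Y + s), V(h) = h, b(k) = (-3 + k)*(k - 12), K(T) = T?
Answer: I*sqrt(419071) ≈ 647.36*I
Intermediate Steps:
b(k) = (-12 + k)*(-3 + k) (b(k) = (-3 + k)*(-12 + k) = (-12 + k)*(-3 + k))
S(s, Y) = (278 + s)/(Y + s)
sqrt(-419035 + S(b(K(2)), V(-18))) = sqrt(-419035 + (278 + (36 + 2**2 - 15*2))/(-18 + (36 + 2**2 - 15*2))) = sqrt(-419035 + (278 + (36 + 4 - 30))/(-18 + (36 + 4 - 30))) = sqrt(-419035 + (278 + 10)/(-18 + 10)) = sqrt(-419035 + 288/(-8)) = sqrt(-419035 - 1/8*288) = sqrt(-419035 - 36) = sqrt(-419071) = I*sqrt(419071)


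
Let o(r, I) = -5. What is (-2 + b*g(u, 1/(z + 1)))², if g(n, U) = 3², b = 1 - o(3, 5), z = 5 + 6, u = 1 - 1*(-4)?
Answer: 2704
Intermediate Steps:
u = 5 (u = 1 + 4 = 5)
z = 11
b = 6 (b = 1 - 1*(-5) = 1 + 5 = 6)
g(n, U) = 9
(-2 + b*g(u, 1/(z + 1)))² = (-2 + 6*9)² = (-2 + 54)² = 52² = 2704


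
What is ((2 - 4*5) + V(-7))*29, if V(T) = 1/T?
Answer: -3683/7 ≈ -526.14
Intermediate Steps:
((2 - 4*5) + V(-7))*29 = ((2 - 4*5) + 1/(-7))*29 = ((2 - 20) - 1/7)*29 = (-18 - 1/7)*29 = -127/7*29 = -3683/7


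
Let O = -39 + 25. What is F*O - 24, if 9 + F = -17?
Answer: 340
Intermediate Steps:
F = -26 (F = -9 - 17 = -26)
O = -14
F*O - 24 = -26*(-14) - 24 = 364 - 24 = 340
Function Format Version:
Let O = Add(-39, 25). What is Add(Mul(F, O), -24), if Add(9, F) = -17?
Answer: 340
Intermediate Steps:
F = -26 (F = Add(-9, -17) = -26)
O = -14
Add(Mul(F, O), -24) = Add(Mul(-26, -14), -24) = Add(364, -24) = 340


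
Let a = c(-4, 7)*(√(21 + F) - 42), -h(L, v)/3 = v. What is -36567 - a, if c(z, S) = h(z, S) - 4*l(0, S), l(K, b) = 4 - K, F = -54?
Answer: -38121 + 37*I*√33 ≈ -38121.0 + 212.55*I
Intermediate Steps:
h(L, v) = -3*v
c(z, S) = -16 - 3*S (c(z, S) = -3*S - 4*(4 - 1*0) = -3*S - 4*(4 + 0) = -3*S - 4*4 = -3*S - 16 = -16 - 3*S)
a = 1554 - 37*I*√33 (a = (-16 - 3*7)*(√(21 - 54) - 42) = (-16 - 21)*(√(-33) - 42) = -37*(I*√33 - 42) = -37*(-42 + I*√33) = 1554 - 37*I*√33 ≈ 1554.0 - 212.55*I)
-36567 - a = -36567 - (1554 - 37*I*√33) = -36567 + (-1554 + 37*I*√33) = -38121 + 37*I*√33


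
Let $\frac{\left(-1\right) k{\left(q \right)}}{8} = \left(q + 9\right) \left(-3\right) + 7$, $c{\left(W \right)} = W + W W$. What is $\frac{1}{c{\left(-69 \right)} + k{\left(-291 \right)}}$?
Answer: $- \frac{1}{2132} \approx -0.00046904$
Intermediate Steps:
$c{\left(W \right)} = W + W^{2}$
$k{\left(q \right)} = 160 + 24 q$ ($k{\left(q \right)} = - 8 \left(\left(q + 9\right) \left(-3\right) + 7\right) = - 8 \left(\left(9 + q\right) \left(-3\right) + 7\right) = - 8 \left(\left(-27 - 3 q\right) + 7\right) = - 8 \left(-20 - 3 q\right) = 160 + 24 q$)
$\frac{1}{c{\left(-69 \right)} + k{\left(-291 \right)}} = \frac{1}{- 69 \left(1 - 69\right) + \left(160 + 24 \left(-291\right)\right)} = \frac{1}{\left(-69\right) \left(-68\right) + \left(160 - 6984\right)} = \frac{1}{4692 - 6824} = \frac{1}{-2132} = - \frac{1}{2132}$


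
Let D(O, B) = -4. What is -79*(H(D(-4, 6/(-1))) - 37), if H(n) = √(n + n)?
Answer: 2923 - 158*I*√2 ≈ 2923.0 - 223.45*I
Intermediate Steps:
H(n) = √2*√n (H(n) = √(2*n) = √2*√n)
-79*(H(D(-4, 6/(-1))) - 37) = -79*(√2*√(-4) - 37) = -79*(√2*(2*I) - 37) = -79*(2*I*√2 - 37) = -79*(-37 + 2*I*√2) = 2923 - 158*I*√2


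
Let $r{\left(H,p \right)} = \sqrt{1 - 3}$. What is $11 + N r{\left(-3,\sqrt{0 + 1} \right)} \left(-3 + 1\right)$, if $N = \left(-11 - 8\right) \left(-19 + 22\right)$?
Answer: $11 + 114 i \sqrt{2} \approx 11.0 + 161.22 i$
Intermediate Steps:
$r{\left(H,p \right)} = i \sqrt{2}$ ($r{\left(H,p \right)} = \sqrt{-2} = i \sqrt{2}$)
$N = -57$ ($N = \left(-19\right) 3 = -57$)
$11 + N r{\left(-3,\sqrt{0 + 1} \right)} \left(-3 + 1\right) = 11 - 57 i \sqrt{2} \left(-3 + 1\right) = 11 - 57 i \sqrt{2} \left(-2\right) = 11 - 57 \left(- 2 i \sqrt{2}\right) = 11 + 114 i \sqrt{2}$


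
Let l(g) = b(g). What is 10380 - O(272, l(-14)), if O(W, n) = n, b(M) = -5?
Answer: 10385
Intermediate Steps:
l(g) = -5
10380 - O(272, l(-14)) = 10380 - 1*(-5) = 10380 + 5 = 10385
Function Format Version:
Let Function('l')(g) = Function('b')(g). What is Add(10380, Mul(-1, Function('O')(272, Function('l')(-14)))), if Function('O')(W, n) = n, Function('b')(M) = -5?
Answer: 10385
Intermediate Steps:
Function('l')(g) = -5
Add(10380, Mul(-1, Function('O')(272, Function('l')(-14)))) = Add(10380, Mul(-1, -5)) = Add(10380, 5) = 10385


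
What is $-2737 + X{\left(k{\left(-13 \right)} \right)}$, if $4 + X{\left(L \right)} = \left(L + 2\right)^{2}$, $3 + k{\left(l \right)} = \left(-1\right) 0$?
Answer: $-2740$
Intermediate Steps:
$k{\left(l \right)} = -3$ ($k{\left(l \right)} = -3 - 0 = -3 + 0 = -3$)
$X{\left(L \right)} = -4 + \left(2 + L\right)^{2}$ ($X{\left(L \right)} = -4 + \left(L + 2\right)^{2} = -4 + \left(2 + L\right)^{2}$)
$-2737 + X{\left(k{\left(-13 \right)} \right)} = -2737 - 3 \left(4 - 3\right) = -2737 - 3 = -2740$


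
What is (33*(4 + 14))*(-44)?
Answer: -26136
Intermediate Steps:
(33*(4 + 14))*(-44) = (33*18)*(-44) = 594*(-44) = -26136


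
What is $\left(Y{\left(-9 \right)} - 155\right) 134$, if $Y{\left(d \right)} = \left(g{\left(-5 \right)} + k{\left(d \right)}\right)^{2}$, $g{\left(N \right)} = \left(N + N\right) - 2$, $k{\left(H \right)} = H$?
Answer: $38324$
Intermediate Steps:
$g{\left(N \right)} = -2 + 2 N$ ($g{\left(N \right)} = 2 N - 2 = -2 + 2 N$)
$Y{\left(d \right)} = \left(-12 + d\right)^{2}$ ($Y{\left(d \right)} = \left(\left(-2 + 2 \left(-5\right)\right) + d\right)^{2} = \left(\left(-2 - 10\right) + d\right)^{2} = \left(-12 + d\right)^{2}$)
$\left(Y{\left(-9 \right)} - 155\right) 134 = \left(\left(-12 - 9\right)^{2} - 155\right) 134 = \left(\left(-21\right)^{2} - 155\right) 134 = \left(441 - 155\right) 134 = 286 \cdot 134 = 38324$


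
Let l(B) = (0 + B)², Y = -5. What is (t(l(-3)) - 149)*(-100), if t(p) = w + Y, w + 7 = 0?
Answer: 16100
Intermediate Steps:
w = -7 (w = -7 + 0 = -7)
l(B) = B²
t(p) = -12 (t(p) = -7 - 5 = -12)
(t(l(-3)) - 149)*(-100) = (-12 - 149)*(-100) = -161*(-100) = 16100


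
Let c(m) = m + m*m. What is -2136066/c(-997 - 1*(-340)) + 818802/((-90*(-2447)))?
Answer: -1088228737/878864520 ≈ -1.2382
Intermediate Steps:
c(m) = m + m**2
-2136066/c(-997 - 1*(-340)) + 818802/((-90*(-2447))) = -2136066*1/((1 + (-997 - 1*(-340)))*(-997 - 1*(-340))) + 818802/((-90*(-2447))) = -2136066*1/((1 + (-997 + 340))*(-997 + 340)) + 818802/220230 = -2136066*(-1/(657*(1 - 657))) + 818802*(1/220230) = -2136066/((-657*(-656))) + 45489/12235 = -2136066/430992 + 45489/12235 = -2136066*1/430992 + 45489/12235 = -356011/71832 + 45489/12235 = -1088228737/878864520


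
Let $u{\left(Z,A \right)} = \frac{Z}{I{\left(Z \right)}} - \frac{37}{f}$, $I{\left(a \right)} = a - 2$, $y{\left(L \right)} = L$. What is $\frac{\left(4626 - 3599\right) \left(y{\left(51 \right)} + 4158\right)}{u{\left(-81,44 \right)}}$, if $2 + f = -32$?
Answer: $\frac{12198498546}{5825} \approx 2.0942 \cdot 10^{6}$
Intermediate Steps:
$I{\left(a \right)} = -2 + a$
$f = -34$ ($f = -2 - 32 = -34$)
$u{\left(Z,A \right)} = \frac{37}{34} + \frac{Z}{-2 + Z}$ ($u{\left(Z,A \right)} = \frac{Z}{-2 + Z} - \frac{37}{-34} = \frac{Z}{-2 + Z} - - \frac{37}{34} = \frac{Z}{-2 + Z} + \frac{37}{34} = \frac{37}{34} + \frac{Z}{-2 + Z}$)
$\frac{\left(4626 - 3599\right) \left(y{\left(51 \right)} + 4158\right)}{u{\left(-81,44 \right)}} = \frac{\left(4626 - 3599\right) \left(51 + 4158\right)}{\frac{1}{34} \frac{1}{-2 - 81} \left(-74 + 71 \left(-81\right)\right)} = \frac{1027 \cdot 4209}{\frac{1}{34} \frac{1}{-83} \left(-74 - 5751\right)} = \frac{4322643}{\frac{1}{34} \left(- \frac{1}{83}\right) \left(-5825\right)} = \frac{4322643}{\frac{5825}{2822}} = 4322643 \cdot \frac{2822}{5825} = \frac{12198498546}{5825}$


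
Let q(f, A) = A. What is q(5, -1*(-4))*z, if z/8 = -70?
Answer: -2240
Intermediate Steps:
z = -560 (z = 8*(-70) = -560)
q(5, -1*(-4))*z = -1*(-4)*(-560) = 4*(-560) = -2240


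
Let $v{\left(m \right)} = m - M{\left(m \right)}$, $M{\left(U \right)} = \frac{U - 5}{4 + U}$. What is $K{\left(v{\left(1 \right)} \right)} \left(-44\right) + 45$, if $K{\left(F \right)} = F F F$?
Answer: $- \frac{26451}{125} \approx -211.61$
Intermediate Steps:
$M{\left(U \right)} = \frac{-5 + U}{4 + U}$
$v{\left(m \right)} = m - \frac{-5 + m}{4 + m}$
$K{\left(F \right)} = F^{3}$ ($K{\left(F \right)} = F^{2} F = F^{3}$)
$K{\left(v{\left(1 \right)} \right)} \left(-44\right) + 45 = \left(\frac{5 - 1 + 1 \left(4 + 1\right)}{4 + 1}\right)^{3} \left(-44\right) + 45 = \left(\frac{5 - 1 + 1 \cdot 5}{5}\right)^{3} \left(-44\right) + 45 = \left(\frac{5 - 1 + 5}{5}\right)^{3} \left(-44\right) + 45 = \left(\frac{1}{5} \cdot 9\right)^{3} \left(-44\right) + 45 = \left(\frac{9}{5}\right)^{3} \left(-44\right) + 45 = \frac{729}{125} \left(-44\right) + 45 = - \frac{32076}{125} + 45 = - \frac{26451}{125}$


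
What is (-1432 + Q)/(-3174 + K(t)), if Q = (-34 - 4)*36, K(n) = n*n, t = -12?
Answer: 280/303 ≈ 0.92409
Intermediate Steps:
K(n) = n²
Q = -1368 (Q = -38*36 = -1368)
(-1432 + Q)/(-3174 + K(t)) = (-1432 - 1368)/(-3174 + (-12)²) = -2800/(-3174 + 144) = -2800/(-3030) = -2800*(-1/3030) = 280/303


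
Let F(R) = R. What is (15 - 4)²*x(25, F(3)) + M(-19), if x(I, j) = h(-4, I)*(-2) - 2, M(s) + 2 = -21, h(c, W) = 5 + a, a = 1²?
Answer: -1717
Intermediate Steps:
a = 1
h(c, W) = 6 (h(c, W) = 5 + 1 = 6)
M(s) = -23 (M(s) = -2 - 21 = -23)
x(I, j) = -14 (x(I, j) = 6*(-2) - 2 = -12 - 2 = -14)
(15 - 4)²*x(25, F(3)) + M(-19) = (15 - 4)²*(-14) - 23 = 11²*(-14) - 23 = 121*(-14) - 23 = -1694 - 23 = -1717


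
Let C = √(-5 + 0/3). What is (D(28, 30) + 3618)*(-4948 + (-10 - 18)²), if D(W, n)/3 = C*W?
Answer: -15065352 - 349776*I*√5 ≈ -1.5065e+7 - 7.8212e+5*I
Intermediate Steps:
C = I*√5 (C = √(-5 + 0*(⅓)) = √(-5 + 0) = √(-5) = I*√5 ≈ 2.2361*I)
D(W, n) = 3*I*W*√5 (D(W, n) = 3*((I*√5)*W) = 3*(I*W*√5) = 3*I*W*√5)
(D(28, 30) + 3618)*(-4948 + (-10 - 18)²) = (3*I*28*√5 + 3618)*(-4948 + (-10 - 18)²) = (84*I*√5 + 3618)*(-4948 + (-28)²) = (3618 + 84*I*√5)*(-4948 + 784) = (3618 + 84*I*√5)*(-4164) = -15065352 - 349776*I*√5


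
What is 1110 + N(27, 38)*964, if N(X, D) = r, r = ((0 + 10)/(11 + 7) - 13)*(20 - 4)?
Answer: -1717498/9 ≈ -1.9083e+5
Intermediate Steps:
r = -1792/9 (r = (10/18 - 13)*16 = (10*(1/18) - 13)*16 = (5/9 - 13)*16 = -112/9*16 = -1792/9 ≈ -199.11)
N(X, D) = -1792/9
1110 + N(27, 38)*964 = 1110 - 1792/9*964 = 1110 - 1727488/9 = -1717498/9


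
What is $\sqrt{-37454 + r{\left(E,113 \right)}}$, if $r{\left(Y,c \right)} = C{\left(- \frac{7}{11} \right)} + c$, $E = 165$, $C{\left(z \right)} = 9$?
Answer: $6 i \sqrt{1037} \approx 193.21 i$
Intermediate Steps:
$r{\left(Y,c \right)} = 9 + c$
$\sqrt{-37454 + r{\left(E,113 \right)}} = \sqrt{-37454 + \left(9 + 113\right)} = \sqrt{-37454 + 122} = \sqrt{-37332} = 6 i \sqrt{1037}$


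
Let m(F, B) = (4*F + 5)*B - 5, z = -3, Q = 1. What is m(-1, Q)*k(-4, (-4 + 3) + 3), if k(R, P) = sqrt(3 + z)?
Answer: 0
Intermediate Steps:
m(F, B) = -5 + B*(5 + 4*F) (m(F, B) = (5 + 4*F)*B - 5 = B*(5 + 4*F) - 5 = -5 + B*(5 + 4*F))
k(R, P) = 0 (k(R, P) = sqrt(3 - 3) = sqrt(0) = 0)
m(-1, Q)*k(-4, (-4 + 3) + 3) = (-5 + 5*1 + 4*1*(-1))*0 = (-5 + 5 - 4)*0 = -4*0 = 0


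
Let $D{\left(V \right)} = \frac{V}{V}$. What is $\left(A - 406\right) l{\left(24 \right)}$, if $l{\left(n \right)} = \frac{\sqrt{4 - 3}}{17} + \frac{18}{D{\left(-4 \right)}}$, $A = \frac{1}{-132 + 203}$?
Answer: $- \frac{8849275}{1207} \approx -7331.6$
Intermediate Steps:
$D{\left(V \right)} = 1$
$A = \frac{1}{71} \approx 0.014085$
$l{\left(n \right)} = \frac{307}{17}$ ($l{\left(n \right)} = \frac{\sqrt{4 - 3}}{17} + \frac{18}{1} = \sqrt{1} \cdot \frac{1}{17} + 18 \cdot 1 = 1 \cdot \frac{1}{17} + 18 = \frac{1}{17} + 18 = \frac{307}{17}$)
$\left(A - 406\right) l{\left(24 \right)} = \left(\frac{1}{71} - 406\right) \frac{307}{17} = \left(- \frac{28825}{71}\right) \frac{307}{17} = - \frac{8849275}{1207}$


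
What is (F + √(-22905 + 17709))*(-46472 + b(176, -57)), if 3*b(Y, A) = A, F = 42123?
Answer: -1958340393 - 92982*I*√1299 ≈ -1.9583e+9 - 3.3512e+6*I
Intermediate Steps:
b(Y, A) = A/3
(F + √(-22905 + 17709))*(-46472 + b(176, -57)) = (42123 + √(-22905 + 17709))*(-46472 + (⅓)*(-57)) = (42123 + √(-5196))*(-46472 - 19) = (42123 + 2*I*√1299)*(-46491) = -1958340393 - 92982*I*√1299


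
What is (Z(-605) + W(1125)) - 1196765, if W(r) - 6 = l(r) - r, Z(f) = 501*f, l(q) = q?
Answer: -1499864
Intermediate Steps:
W(r) = 6 (W(r) = 6 + (r - r) = 6 + 0 = 6)
(Z(-605) + W(1125)) - 1196765 = (501*(-605) + 6) - 1196765 = (-303105 + 6) - 1196765 = -303099 - 1196765 = -1499864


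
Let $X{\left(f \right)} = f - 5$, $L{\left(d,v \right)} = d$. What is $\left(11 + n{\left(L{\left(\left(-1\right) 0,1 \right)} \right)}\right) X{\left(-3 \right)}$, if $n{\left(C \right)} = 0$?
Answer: $-88$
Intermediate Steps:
$X{\left(f \right)} = -5 + f$ ($X{\left(f \right)} = f - 5 = -5 + f$)
$\left(11 + n{\left(L{\left(\left(-1\right) 0,1 \right)} \right)}\right) X{\left(-3 \right)} = \left(11 + 0\right) \left(-5 - 3\right) = 11 \left(-8\right) = -88$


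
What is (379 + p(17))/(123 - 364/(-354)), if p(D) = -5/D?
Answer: 39294/12869 ≈ 3.0534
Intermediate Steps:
(379 + p(17))/(123 - 364/(-354)) = (379 - 5/17)/(123 - 364/(-354)) = (379 - 5*1/17)/(123 - 364*(-1/354)) = (379 - 5/17)/(123 + 182/177) = 6438/(17*(21953/177)) = (6438/17)*(177/21953) = 39294/12869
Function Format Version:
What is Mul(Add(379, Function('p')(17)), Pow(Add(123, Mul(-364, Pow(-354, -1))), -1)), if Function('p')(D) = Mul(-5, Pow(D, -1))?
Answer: Rational(39294, 12869) ≈ 3.0534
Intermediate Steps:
Mul(Add(379, Function('p')(17)), Pow(Add(123, Mul(-364, Pow(-354, -1))), -1)) = Mul(Add(379, Mul(-5, Pow(17, -1))), Pow(Add(123, Mul(-364, Pow(-354, -1))), -1)) = Mul(Add(379, Mul(-5, Rational(1, 17))), Pow(Add(123, Mul(-364, Rational(-1, 354))), -1)) = Mul(Add(379, Rational(-5, 17)), Pow(Add(123, Rational(182, 177)), -1)) = Mul(Rational(6438, 17), Pow(Rational(21953, 177), -1)) = Mul(Rational(6438, 17), Rational(177, 21953)) = Rational(39294, 12869)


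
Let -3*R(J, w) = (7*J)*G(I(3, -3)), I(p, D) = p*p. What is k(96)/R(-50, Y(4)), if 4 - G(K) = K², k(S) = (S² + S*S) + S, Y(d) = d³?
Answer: -27792/13475 ≈ -2.0625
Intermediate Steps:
k(S) = S + 2*S² (k(S) = (S² + S²) + S = 2*S² + S = S + 2*S²)
I(p, D) = p²
G(K) = 4 - K²
R(J, w) = 539*J/3 (R(J, w) = -7*J*(4 - (3²)²)/3 = -7*J*(4 - 1*9²)/3 = -7*J*(4 - 1*81)/3 = -7*J*(4 - 81)/3 = -7*J*(-77)/3 = -(-539)*J/3 = 539*J/3)
k(96)/R(-50, Y(4)) = (96*(1 + 2*96))/(((539/3)*(-50))) = (96*(1 + 192))/(-26950/3) = (96*193)*(-3/26950) = 18528*(-3/26950) = -27792/13475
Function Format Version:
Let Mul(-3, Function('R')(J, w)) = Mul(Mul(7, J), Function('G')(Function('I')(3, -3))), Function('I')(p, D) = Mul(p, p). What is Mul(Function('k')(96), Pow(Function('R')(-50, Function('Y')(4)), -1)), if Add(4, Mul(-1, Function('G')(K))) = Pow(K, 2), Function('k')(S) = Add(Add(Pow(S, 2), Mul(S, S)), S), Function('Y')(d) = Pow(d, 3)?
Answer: Rational(-27792, 13475) ≈ -2.0625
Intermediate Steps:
Function('k')(S) = Add(S, Mul(2, Pow(S, 2))) (Function('k')(S) = Add(Add(Pow(S, 2), Pow(S, 2)), S) = Add(Mul(2, Pow(S, 2)), S) = Add(S, Mul(2, Pow(S, 2))))
Function('I')(p, D) = Pow(p, 2)
Function('G')(K) = Add(4, Mul(-1, Pow(K, 2)))
Function('R')(J, w) = Mul(Rational(539, 3), J) (Function('R')(J, w) = Mul(Rational(-1, 3), Mul(Mul(7, J), Add(4, Mul(-1, Pow(Pow(3, 2), 2))))) = Mul(Rational(-1, 3), Mul(Mul(7, J), Add(4, Mul(-1, Pow(9, 2))))) = Mul(Rational(-1, 3), Mul(Mul(7, J), Add(4, Mul(-1, 81)))) = Mul(Rational(-1, 3), Mul(Mul(7, J), Add(4, -81))) = Mul(Rational(-1, 3), Mul(Mul(7, J), -77)) = Mul(Rational(-1, 3), Mul(-539, J)) = Mul(Rational(539, 3), J))
Mul(Function('k')(96), Pow(Function('R')(-50, Function('Y')(4)), -1)) = Mul(Mul(96, Add(1, Mul(2, 96))), Pow(Mul(Rational(539, 3), -50), -1)) = Mul(Mul(96, Add(1, 192)), Pow(Rational(-26950, 3), -1)) = Mul(Mul(96, 193), Rational(-3, 26950)) = Mul(18528, Rational(-3, 26950)) = Rational(-27792, 13475)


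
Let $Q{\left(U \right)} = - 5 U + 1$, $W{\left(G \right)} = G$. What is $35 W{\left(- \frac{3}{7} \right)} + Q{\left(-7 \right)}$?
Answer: $21$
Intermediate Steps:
$Q{\left(U \right)} = 1 - 5 U$
$35 W{\left(- \frac{3}{7} \right)} + Q{\left(-7 \right)} = 35 \left(- \frac{3}{7}\right) + \left(1 - -35\right) = 35 \left(\left(-3\right) \frac{1}{7}\right) + \left(1 + 35\right) = 35 \left(- \frac{3}{7}\right) + 36 = -15 + 36 = 21$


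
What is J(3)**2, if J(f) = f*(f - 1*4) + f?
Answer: 0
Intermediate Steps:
J(f) = f + f*(-4 + f) (J(f) = f*(f - 4) + f = f*(-4 + f) + f = f + f*(-4 + f))
J(3)**2 = (3*(-3 + 3))**2 = (3*0)**2 = 0**2 = 0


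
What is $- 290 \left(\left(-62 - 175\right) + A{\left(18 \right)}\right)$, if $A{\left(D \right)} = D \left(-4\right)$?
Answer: $89610$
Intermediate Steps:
$A{\left(D \right)} = - 4 D$
$- 290 \left(\left(-62 - 175\right) + A{\left(18 \right)}\right) = - 290 \left(\left(-62 - 175\right) - 72\right) = - 290 \left(-237 - 72\right) = \left(-290\right) \left(-309\right) = 89610$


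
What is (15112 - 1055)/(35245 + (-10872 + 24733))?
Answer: 14057/49106 ≈ 0.28626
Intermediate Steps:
(15112 - 1055)/(35245 + (-10872 + 24733)) = 14057/(35245 + 13861) = 14057/49106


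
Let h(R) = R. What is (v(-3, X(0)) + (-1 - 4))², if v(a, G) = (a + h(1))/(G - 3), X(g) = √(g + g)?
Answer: 169/9 ≈ 18.778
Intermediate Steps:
X(g) = √2*√g (X(g) = √(2*g) = √2*√g)
v(a, G) = (1 + a)/(-3 + G) (v(a, G) = (a + 1)/(G - 3) = (1 + a)/(-3 + G))
(v(-3, X(0)) + (-1 - 4))² = ((1 - 3)/(-3 + √2*√0) + (-1 - 4))² = (-2/(-3 + √2*0) - 5)² = (-2/(-3 + 0) - 5)² = (-2/(-3) - 5)² = (-⅓*(-2) - 5)² = (⅔ - 5)² = (-13/3)² = 169/9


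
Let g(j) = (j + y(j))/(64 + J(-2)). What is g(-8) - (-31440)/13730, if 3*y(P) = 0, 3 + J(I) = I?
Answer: 174512/81007 ≈ 2.1543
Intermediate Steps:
J(I) = -3 + I
y(P) = 0 (y(P) = (⅓)*0 = 0)
g(j) = j/59 (g(j) = (j + 0)/(64 + (-3 - 2)) = j/(64 - 5) = j/59)
g(-8) - (-31440)/13730 = (1/59)*(-8) - (-31440)/13730 = -8/59 - (-31440)/13730 = -8/59 - 1*(-3144/1373) = -8/59 + 3144/1373 = 174512/81007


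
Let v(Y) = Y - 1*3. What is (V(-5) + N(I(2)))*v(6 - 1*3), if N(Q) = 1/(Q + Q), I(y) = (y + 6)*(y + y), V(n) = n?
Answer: 0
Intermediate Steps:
I(y) = 2*y*(6 + y) (I(y) = (6 + y)*(2*y) = 2*y*(6 + y))
v(Y) = -3 + Y (v(Y) = Y - 3 = -3 + Y)
N(Q) = 1/(2*Q)
(V(-5) + N(I(2)))*v(6 - 1*3) = (-5 + 1/(2*((2*2*(6 + 2)))))*(-3 + (6 - 1*3)) = (-5 + 1/(2*((2*2*8))))*(-3 + (6 - 3)) = (-5 + (½)/32)*(-3 + 3) = (-5 + (½)*(1/32))*0 = (-5 + 1/64)*0 = -319/64*0 = 0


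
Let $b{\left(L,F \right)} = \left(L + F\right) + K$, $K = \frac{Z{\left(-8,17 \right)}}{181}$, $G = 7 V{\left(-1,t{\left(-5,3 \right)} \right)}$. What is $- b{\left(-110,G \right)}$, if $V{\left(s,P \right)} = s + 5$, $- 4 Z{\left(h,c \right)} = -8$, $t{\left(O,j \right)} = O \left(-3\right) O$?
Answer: $\frac{14840}{181} \approx 81.989$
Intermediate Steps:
$t{\left(O,j \right)} = - 3 O^{2}$ ($t{\left(O,j \right)} = - 3 O O = - 3 O^{2}$)
$Z{\left(h,c \right)} = 2$ ($Z{\left(h,c \right)} = \left(- \frac{1}{4}\right) \left(-8\right) = 2$)
$V{\left(s,P \right)} = 5 + s$
$G = 28$ ($G = 7 \left(5 - 1\right) = 7 \cdot 4 = 28$)
$K = \frac{2}{181} \approx 0.01105$
$b{\left(L,F \right)} = \frac{2}{181} + F + L$ ($b{\left(L,F \right)} = \left(L + F\right) + \frac{2}{181} = \left(F + L\right) + \frac{2}{181} = \frac{2}{181} + F + L$)
$- b{\left(-110,G \right)} = - (\frac{2}{181} + 28 - 110) = \left(-1\right) \left(- \frac{14840}{181}\right) = \frac{14840}{181}$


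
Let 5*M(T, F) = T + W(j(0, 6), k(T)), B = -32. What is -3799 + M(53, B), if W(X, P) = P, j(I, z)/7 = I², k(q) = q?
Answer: -18889/5 ≈ -3777.8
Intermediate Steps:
j(I, z) = 7*I²
M(T, F) = 2*T/5 (M(T, F) = (T + T)/5 = (2*T)/5 = 2*T/5)
-3799 + M(53, B) = -3799 + (⅖)*53 = -3799 + 106/5 = -18889/5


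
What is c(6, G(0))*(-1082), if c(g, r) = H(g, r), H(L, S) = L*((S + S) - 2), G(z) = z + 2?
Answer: -12984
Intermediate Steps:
G(z) = 2 + z
H(L, S) = L*(-2 + 2*S) (H(L, S) = L*(2*S - 2) = L*(-2 + 2*S))
c(g, r) = 2*g*(-1 + r)
c(6, G(0))*(-1082) = (2*6*(-1 + (2 + 0)))*(-1082) = (2*6*(-1 + 2))*(-1082) = (2*6*1)*(-1082) = 12*(-1082) = -12984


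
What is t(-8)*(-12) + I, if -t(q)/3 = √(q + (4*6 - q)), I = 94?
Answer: 94 + 72*√6 ≈ 270.36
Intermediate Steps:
t(q) = -6*√6 (t(q) = -3*√(q + (4*6 - q)) = -3*√(q + (24 - q)) = -6*√6)
t(-8)*(-12) + I = -6*√6*(-12) + 94 = 72*√6 + 94 = 94 + 72*√6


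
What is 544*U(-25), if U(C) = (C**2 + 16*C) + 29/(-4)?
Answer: 118456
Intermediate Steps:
U(C) = -29/4 + C**2 + 16*C (U(C) = (C**2 + 16*C) + 29*(-1/4) = (C**2 + 16*C) - 29/4 = -29/4 + C**2 + 16*C)
544*U(-25) = 544*(-29/4 + (-25)**2 + 16*(-25)) = 544*(-29/4 + 625 - 400) = 544*(871/4) = 118456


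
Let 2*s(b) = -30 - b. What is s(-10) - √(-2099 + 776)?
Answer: -10 - 21*I*√3 ≈ -10.0 - 36.373*I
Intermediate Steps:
s(b) = -15 - b/2 (s(b) = (-30 - b)/2 = -15 - b/2)
s(-10) - √(-2099 + 776) = (-15 - ½*(-10)) - √(-2099 + 776) = (-15 + 5) - √(-1323) = -10 - 21*I*√3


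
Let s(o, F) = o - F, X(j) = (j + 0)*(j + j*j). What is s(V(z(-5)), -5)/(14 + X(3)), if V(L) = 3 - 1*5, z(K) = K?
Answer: 3/50 ≈ 0.060000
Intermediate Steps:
X(j) = j*(j + j²)
V(L) = -2 (V(L) = 3 - 5 = -2)
s(V(z(-5)), -5)/(14 + X(3)) = (-2 - 1*(-5))/(14 + 3²*(1 + 3)) = (-2 + 5)/(14 + 9*4) = 3/(14 + 36) = 3/50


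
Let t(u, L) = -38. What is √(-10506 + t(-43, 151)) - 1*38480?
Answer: -38480 + 4*I*√659 ≈ -38480.0 + 102.68*I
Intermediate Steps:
√(-10506 + t(-43, 151)) - 1*38480 = √(-10506 - 38) - 1*38480 = √(-10544) - 38480 = 4*I*√659 - 38480 = -38480 + 4*I*√659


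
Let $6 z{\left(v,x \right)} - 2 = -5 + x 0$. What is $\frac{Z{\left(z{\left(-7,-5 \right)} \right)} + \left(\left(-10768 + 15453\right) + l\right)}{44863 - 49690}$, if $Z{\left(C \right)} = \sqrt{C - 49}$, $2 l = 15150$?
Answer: $- \frac{12260}{4827} - \frac{i \sqrt{22}}{3218} \approx -2.5399 - 0.0014576 i$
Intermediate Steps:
$l = 7575$ ($l = \frac{1}{2} \cdot 15150 = 7575$)
$z{\left(v,x \right)} = - \frac{1}{2}$ ($z{\left(v,x \right)} = \frac{1}{3} + \frac{-5 + x 0}{6} = \frac{1}{3} + \frac{-5 + 0}{6} = \frac{1}{3} + \frac{1}{6} \left(-5\right) = \frac{1}{3} - \frac{5}{6} = - \frac{1}{2}$)
$Z{\left(C \right)} = \sqrt{-49 + C}$
$\frac{Z{\left(z{\left(-7,-5 \right)} \right)} + \left(\left(-10768 + 15453\right) + l\right)}{44863 - 49690} = \frac{\sqrt{-49 - \frac{1}{2}} + \left(\left(-10768 + 15453\right) + 7575\right)}{44863 - 49690} = \frac{\sqrt{- \frac{99}{2}} + \left(4685 + 7575\right)}{-4827} = \left(\frac{3 i \sqrt{22}}{2} + 12260\right) \left(- \frac{1}{4827}\right) = \left(12260 + \frac{3 i \sqrt{22}}{2}\right) \left(- \frac{1}{4827}\right) = - \frac{12260}{4827} - \frac{i \sqrt{22}}{3218}$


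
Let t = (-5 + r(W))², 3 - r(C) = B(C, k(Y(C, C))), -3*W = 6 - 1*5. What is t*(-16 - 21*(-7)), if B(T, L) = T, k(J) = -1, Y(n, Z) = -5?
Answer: 3275/9 ≈ 363.89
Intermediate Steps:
W = -⅓ (W = -(6 - 1*5)/3 = -(6 - 5)/3 = -⅓*1 = -⅓ ≈ -0.33333)
r(C) = 3 - C
t = 25/9 (t = (-5 + (3 - 1*(-⅓)))² = (-5 + (3 + ⅓))² = (-5 + 10/3)² = (-5/3)² = 25/9 ≈ 2.7778)
t*(-16 - 21*(-7)) = 25*(-16 - 21*(-7))/9 = 25*(-16 + 147)/9 = (25/9)*131 = 3275/9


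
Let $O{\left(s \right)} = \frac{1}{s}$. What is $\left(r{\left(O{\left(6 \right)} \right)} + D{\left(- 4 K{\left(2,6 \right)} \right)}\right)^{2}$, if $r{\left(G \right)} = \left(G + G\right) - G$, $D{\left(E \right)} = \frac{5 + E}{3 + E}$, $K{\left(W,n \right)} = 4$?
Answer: $\frac{6241}{6084} \approx 1.0258$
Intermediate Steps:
$D{\left(E \right)} = \frac{5 + E}{3 + E}$
$r{\left(G \right)} = G$ ($r{\left(G \right)} = 2 G - G = G$)
$\left(r{\left(O{\left(6 \right)} \right)} + D{\left(- 4 K{\left(2,6 \right)} \right)}\right)^{2} = \left(\frac{1}{6} + \frac{5 - 16}{3 - 16}\right)^{2} = \left(\frac{1}{6} + \frac{1}{-13} \left(-11\right)\right)^{2} = \left(\frac{1}{6} - - \frac{11}{13}\right)^{2} = \left(\frac{1}{6} + \frac{11}{13}\right)^{2} = \left(\frac{79}{78}\right)^{2} = \frac{6241}{6084}$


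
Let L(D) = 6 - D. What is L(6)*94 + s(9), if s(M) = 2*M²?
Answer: 162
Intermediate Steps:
L(6)*94 + s(9) = (6 - 1*6)*94 + 2*9² = (6 - 6)*94 + 2*81 = 0*94 + 162 = 0 + 162 = 162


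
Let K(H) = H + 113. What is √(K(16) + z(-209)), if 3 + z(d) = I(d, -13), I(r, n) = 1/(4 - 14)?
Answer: √12590/10 ≈ 11.221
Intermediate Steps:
I(r, n) = -⅒ (I(r, n) = 1/(-10) = -⅒)
K(H) = 113 + H
z(d) = -31/10 (z(d) = -3 - ⅒ = -31/10)
√(K(16) + z(-209)) = √((113 + 16) - 31/10) = √(129 - 31/10) = √(1259/10) = √12590/10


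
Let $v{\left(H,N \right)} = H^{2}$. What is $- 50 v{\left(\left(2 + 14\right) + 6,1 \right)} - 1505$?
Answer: $-25705$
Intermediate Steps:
$- 50 v{\left(\left(2 + 14\right) + 6,1 \right)} - 1505 = - 50 \left(\left(2 + 14\right) + 6\right)^{2} - 1505 = - 50 \left(16 + 6\right)^{2} - 1505 = - 50 \cdot 22^{2} - 1505 = \left(-50\right) 484 - 1505 = -24200 - 1505 = -25705$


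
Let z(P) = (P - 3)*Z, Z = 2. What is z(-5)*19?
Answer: -304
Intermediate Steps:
z(P) = -6 + 2*P (z(P) = (P - 3)*2 = (-3 + P)*2 = -6 + 2*P)
z(-5)*19 = (-6 + 2*(-5))*19 = (-6 - 10)*19 = -16*19 = -304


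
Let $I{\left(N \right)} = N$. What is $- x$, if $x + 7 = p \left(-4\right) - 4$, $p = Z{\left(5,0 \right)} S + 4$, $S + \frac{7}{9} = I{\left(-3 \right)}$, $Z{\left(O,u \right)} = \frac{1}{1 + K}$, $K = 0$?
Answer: $\frac{107}{9} \approx 11.889$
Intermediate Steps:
$Z{\left(O,u \right)} = 1$ ($Z{\left(O,u \right)} = \frac{1}{1 + 0} = 1^{-1} = 1$)
$S = - \frac{34}{9}$ ($S = - \frac{7}{9} - 3 = - \frac{34}{9} \approx -3.7778$)
$p = \frac{2}{9}$ ($p = 1 \left(- \frac{34}{9}\right) + 4 = - \frac{34}{9} + 4 = \frac{2}{9} \approx 0.22222$)
$x = - \frac{107}{9}$ ($x = -7 + \left(\frac{2}{9} \left(-4\right) - 4\right) = -7 - \frac{44}{9} = - \frac{107}{9} \approx -11.889$)
$- x = \left(-1\right) \left(- \frac{107}{9}\right) = \frac{107}{9}$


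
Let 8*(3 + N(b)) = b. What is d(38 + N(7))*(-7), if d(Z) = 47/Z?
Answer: -376/41 ≈ -9.1707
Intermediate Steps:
N(b) = -3 + b/8
d(38 + N(7))*(-7) = (47/(38 + (-3 + (⅛)*7)))*(-7) = (47/(38 + (-3 + 7/8)))*(-7) = (47/(38 - 17/8))*(-7) = (47/(287/8))*(-7) = (47*(8/287))*(-7) = (376/287)*(-7) = -376/41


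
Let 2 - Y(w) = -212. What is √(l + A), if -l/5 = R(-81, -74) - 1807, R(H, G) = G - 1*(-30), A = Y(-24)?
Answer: √9469 ≈ 97.309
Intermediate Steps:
Y(w) = 214 (Y(w) = 2 - 1*(-212) = 2 + 212 = 214)
A = 214
R(H, G) = 30 + G (R(H, G) = G + 30 = 30 + G)
l = 9255 (l = -5*((30 - 74) - 1807) = -5*(-44 - 1807) = -5*(-1851) = 9255)
√(l + A) = √(9255 + 214) = √9469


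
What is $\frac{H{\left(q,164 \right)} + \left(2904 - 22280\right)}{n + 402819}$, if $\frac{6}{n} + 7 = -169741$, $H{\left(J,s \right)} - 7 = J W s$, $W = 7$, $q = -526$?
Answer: $- \frac{2518805698}{1628040943} \approx -1.5471$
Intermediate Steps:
$H{\left(J,s \right)} = 7 + 7 J s$ ($H{\left(J,s \right)} = 7 + J 7 s = 7 + 7 J s$)
$n = - \frac{3}{84874}$ ($n = \frac{6}{-7 - 169741} = \frac{6}{-169748} = 6 \left(- \frac{1}{169748}\right) = - \frac{3}{84874} \approx -3.5346 \cdot 10^{-5}$)
$\frac{H{\left(q,164 \right)} + \left(2904 - 22280\right)}{n + 402819} = \frac{\left(7 + 7 \left(-526\right) 164\right) + \left(2904 - 22280\right)}{- \frac{3}{84874} + 402819} = \frac{\left(7 - 603848\right) - 19376}{\frac{34188859803}{84874}} = \left(-603841 - 19376\right) \frac{84874}{34188859803} = \left(-623217\right) \frac{84874}{34188859803} = - \frac{2518805698}{1628040943}$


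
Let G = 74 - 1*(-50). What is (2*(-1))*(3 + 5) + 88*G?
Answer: 10896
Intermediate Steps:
G = 124 (G = 74 + 50 = 124)
(2*(-1))*(3 + 5) + 88*G = (2*(-1))*(3 + 5) + 88*124 = -2*8 + 10912 = -16 + 10912 = 10896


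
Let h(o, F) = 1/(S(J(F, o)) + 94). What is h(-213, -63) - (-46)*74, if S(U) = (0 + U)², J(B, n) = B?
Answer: 13830453/4063 ≈ 3404.0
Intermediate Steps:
S(U) = U²
h(o, F) = 1/(94 + F²) (h(o, F) = 1/(F² + 94) = 1/(94 + F²))
h(-213, -63) - (-46)*74 = 1/(94 + (-63)²) - (-46)*74 = 1/(94 + 3969) - 1*(-3404) = 1/4063 + 3404 = 13830453/4063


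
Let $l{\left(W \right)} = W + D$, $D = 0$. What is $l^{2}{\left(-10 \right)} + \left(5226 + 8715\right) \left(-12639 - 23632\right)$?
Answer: $-505653911$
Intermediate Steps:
$l{\left(W \right)} = W$ ($l{\left(W \right)} = W + 0 = W$)
$l^{2}{\left(-10 \right)} + \left(5226 + 8715\right) \left(-12639 - 23632\right) = \left(-10\right)^{2} + \left(5226 + 8715\right) \left(-12639 - 23632\right) = 100 + 13941 \left(-36271\right) = 100 - 505654011 = -505653911$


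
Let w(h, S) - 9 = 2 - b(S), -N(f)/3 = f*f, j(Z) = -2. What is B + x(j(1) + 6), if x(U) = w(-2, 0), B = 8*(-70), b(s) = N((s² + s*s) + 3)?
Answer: -522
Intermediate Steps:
N(f) = -3*f² (N(f) = -3*f*f = -3*f²)
b(s) = -3*(3 + 2*s²)² (b(s) = -3*((s² + s*s) + 3)² = -3*((s² + s²) + 3)² = -3*(2*s² + 3)² = -3*(3 + 2*s²)²)
B = -560
w(h, S) = 11 + 3*(3 + 2*S²)² (w(h, S) = 9 + (2 - (-3)*(3 + 2*S²)²) = 9 + (2 + 3*(3 + 2*S²)²) = 11 + 3*(3 + 2*S²)²)
x(U) = 38 (x(U) = 11 + 3*(3 + 2*0²)² = 11 + 3*(3 + 2*0)² = 11 + 3*(3 + 0)² = 11 + 3*3² = 11 + 3*9 = 11 + 27 = 38)
B + x(j(1) + 6) = -560 + 38 = -522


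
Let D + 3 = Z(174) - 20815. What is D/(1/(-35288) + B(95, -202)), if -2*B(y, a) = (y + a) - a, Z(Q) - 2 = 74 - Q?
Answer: 246027936/558727 ≈ 440.34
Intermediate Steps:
Z(Q) = 76 - Q (Z(Q) = 2 + (74 - Q) = 76 - Q)
B(y, a) = -y/2 (B(y, a) = -((y + a) - a)/2 = -((a + y) - a)/2 = -y/2)
D = -20916 (D = -3 + ((76 - 1*174) - 20815) = -3 + ((76 - 174) - 20815) = -3 + (-98 - 20815) = -3 - 20913 = -20916)
D/(1/(-35288) + B(95, -202)) = -20916/(1/(-35288) - ½*95) = -20916/(-1/35288 - 95/2) = -20916/(-1676181/35288) = -20916*(-35288/1676181) = 246027936/558727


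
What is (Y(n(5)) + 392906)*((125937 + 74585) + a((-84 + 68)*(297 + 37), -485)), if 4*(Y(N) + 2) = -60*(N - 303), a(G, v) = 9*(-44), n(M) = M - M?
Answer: 79539878574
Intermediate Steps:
n(M) = 0
a(G, v) = -396
Y(N) = 4543 - 15*N (Y(N) = -2 + (-60*(N - 303))/4 = -2 + (-60*(-303 + N))/4 = -2 + (18180 - 60*N)/4 = -2 + (4545 - 15*N) = 4543 - 15*N)
(Y(n(5)) + 392906)*((125937 + 74585) + a((-84 + 68)*(297 + 37), -485)) = ((4543 - 15*0) + 392906)*((125937 + 74585) - 396) = ((4543 + 0) + 392906)*(200522 - 396) = (4543 + 392906)*200126 = 397449*200126 = 79539878574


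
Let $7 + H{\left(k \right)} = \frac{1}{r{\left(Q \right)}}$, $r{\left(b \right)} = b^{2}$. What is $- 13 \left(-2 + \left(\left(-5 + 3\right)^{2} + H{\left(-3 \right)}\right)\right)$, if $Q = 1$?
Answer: $52$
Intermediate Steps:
$H{\left(k \right)} = -6$ ($H{\left(k \right)} = -7 + \frac{1}{1^{2}} = -7 + 1^{-1} = -7 + 1 = -6$)
$- 13 \left(-2 + \left(\left(-5 + 3\right)^{2} + H{\left(-3 \right)}\right)\right) = - 13 \left(-2 - \left(6 - \left(-5 + 3\right)^{2}\right)\right) = - 13 \left(-2 - \left(6 - \left(-2\right)^{2}\right)\right) = - 13 \left(-2 + \left(4 - 6\right)\right) = - 13 \left(-2 - 2\right) = \left(-13\right) \left(-4\right) = 52$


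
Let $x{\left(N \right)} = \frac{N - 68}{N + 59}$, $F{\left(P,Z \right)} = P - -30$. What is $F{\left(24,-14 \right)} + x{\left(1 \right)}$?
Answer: $\frac{3173}{60} \approx 52.883$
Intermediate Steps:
$F{\left(P,Z \right)} = 30 + P$ ($F{\left(P,Z \right)} = P + 30 = 30 + P$)
$x{\left(N \right)} = \frac{-68 + N}{59 + N}$
$F{\left(24,-14 \right)} + x{\left(1 \right)} = \left(30 + 24\right) + \frac{-68 + 1}{59 + 1} = 54 + \frac{1}{60} \left(-67\right) = 54 - \frac{67}{60} = \frac{3173}{60}$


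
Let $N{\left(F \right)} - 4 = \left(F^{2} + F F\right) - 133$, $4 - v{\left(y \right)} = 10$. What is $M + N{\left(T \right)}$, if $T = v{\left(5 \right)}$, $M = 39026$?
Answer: $38969$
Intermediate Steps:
$v{\left(y \right)} = -6$ ($v{\left(y \right)} = 4 - 10 = -6$)
$T = -6$
$N{\left(F \right)} = -129 + 2 F^{2}$ ($N{\left(F \right)} = 4 - \left(133 - F^{2} - F F\right) = 4 + \left(\left(F^{2} + F^{2}\right) - 133\right) = 4 + \left(2 F^{2} - 133\right) = 4 + \left(-133 + 2 F^{2}\right) = -129 + 2 F^{2}$)
$M + N{\left(T \right)} = 39026 - \left(129 - 2 \left(-6\right)^{2}\right) = 39026 + \left(-129 + 2 \cdot 36\right) = 39026 + \left(-129 + 72\right) = 39026 - 57 = 38969$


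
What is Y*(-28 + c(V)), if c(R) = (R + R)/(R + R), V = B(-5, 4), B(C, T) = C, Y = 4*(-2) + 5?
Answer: 81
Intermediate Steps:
Y = -3 (Y = -8 + 5 = -3)
V = -5
c(R) = 1 (c(R) = (2*R)/((2*R)) = (2*R)*(1/(2*R)) = 1)
Y*(-28 + c(V)) = -3*(-28 + 1) = -3*(-27) = 81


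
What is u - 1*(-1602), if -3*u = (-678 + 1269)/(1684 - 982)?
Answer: 1124407/702 ≈ 1601.7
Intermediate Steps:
u = -197/702 (u = -(-678 + 1269)/(3*(1684 - 982)) = -197/702 ≈ -0.28063)
u - 1*(-1602) = -197/702 - 1*(-1602) = -197/702 + 1602 = 1124407/702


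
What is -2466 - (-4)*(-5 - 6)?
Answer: -2510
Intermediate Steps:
-2466 - (-4)*(-5 - 6) = -2466 - (-4)*(-11) = -2466 - 1*44 = -2466 - 44 = -2510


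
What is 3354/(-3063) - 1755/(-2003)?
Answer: -447499/2045063 ≈ -0.21882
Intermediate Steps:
3354/(-3063) - 1755/(-2003) = 3354*(-1/3063) - 1755*(-1/2003) = -1118/1021 + 1755/2003 = -447499/2045063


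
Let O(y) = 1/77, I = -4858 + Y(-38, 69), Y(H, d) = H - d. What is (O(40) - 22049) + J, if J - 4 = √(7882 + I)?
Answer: -1697464/77 + √2917 ≈ -21991.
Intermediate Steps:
I = -4965 (I = -4858 + (-38 - 1*69) = -4858 + (-38 - 69) = -4858 - 107 = -4965)
J = 4 + √2917 (J = 4 + √(7882 - 4965) = 4 + √2917 ≈ 58.009)
O(y) = 1/77
(O(40) - 22049) + J = (1/77 - 22049) + (4 + √2917) = -1697772/77 + (4 + √2917) = -1697464/77 + √2917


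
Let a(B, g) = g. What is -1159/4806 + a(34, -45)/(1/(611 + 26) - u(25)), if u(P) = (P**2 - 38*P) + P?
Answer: -359250049/918431406 ≈ -0.39116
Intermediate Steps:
u(P) = P**2 - 37*P
-1159/4806 + a(34, -45)/(1/(611 + 26) - u(25)) = -1159/4806 - 45/(1/(611 + 26) - 25*(-37 + 25)) = -1159*1/4806 - 45/(1/637 - 25*(-12)) = -1159/4806 - 45/(1/637 - 1*(-300)) = -1159/4806 - 45/(1/637 + 300) = -1159/4806 - 45/191101/637 = -1159/4806 - 45*637/191101 = -1159/4806 - 28665/191101 = -359250049/918431406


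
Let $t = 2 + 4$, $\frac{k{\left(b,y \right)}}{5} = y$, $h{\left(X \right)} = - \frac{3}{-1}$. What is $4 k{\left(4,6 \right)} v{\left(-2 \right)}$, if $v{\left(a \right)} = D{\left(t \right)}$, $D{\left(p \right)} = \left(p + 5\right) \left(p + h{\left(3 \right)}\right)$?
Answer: $11880$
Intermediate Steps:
$h{\left(X \right)} = 3$ ($h{\left(X \right)} = \left(-3\right) \left(-1\right) = 3$)
$k{\left(b,y \right)} = 5 y$
$t = 6$
$D{\left(p \right)} = \left(3 + p\right) \left(5 + p\right)$ ($D{\left(p \right)} = \left(p + 5\right) \left(p + 3\right) = \left(5 + p\right) \left(3 + p\right) = \left(3 + p\right) \left(5 + p\right)$)
$v{\left(a \right)} = 99$ ($v{\left(a \right)} = 15 + 6^{2} + 8 \cdot 6 = 15 + 36 + 48 = 99$)
$4 k{\left(4,6 \right)} v{\left(-2 \right)} = 4 \cdot 5 \cdot 6 \cdot 99 = 4 \cdot 30 \cdot 99 = 120 \cdot 99 = 11880$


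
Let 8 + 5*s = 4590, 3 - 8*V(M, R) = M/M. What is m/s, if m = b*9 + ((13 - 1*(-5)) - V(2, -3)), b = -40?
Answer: -6845/18328 ≈ -0.37347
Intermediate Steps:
V(M, R) = ¼ (V(M, R) = 3/8 - M/(8*M) = 3/8 - ⅛*1 = 3/8 - ⅛ = ¼)
s = 4582/5 (s = -8/5 + (⅕)*4590 = -8/5 + 918 = 4582/5 ≈ 916.40)
m = -1369/4 (m = -40*9 + ((13 - 1*(-5)) - 1*¼) = -360 + ((13 + 5) - ¼) = -360 + (18 - ¼) = -360 + 71/4 = -1369/4 ≈ -342.25)
m/s = -1369/(4*4582/5) = -1369/4*5/4582 = -6845/18328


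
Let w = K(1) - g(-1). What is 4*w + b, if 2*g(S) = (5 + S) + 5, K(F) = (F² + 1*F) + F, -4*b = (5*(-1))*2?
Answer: -7/2 ≈ -3.5000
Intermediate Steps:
b = 5/2 (b = -5*(-1)*2/4 = -(-5)*2/4 = -¼*(-10) = 5/2 ≈ 2.5000)
K(F) = F² + 2*F (K(F) = (F² + F) + F = (F + F²) + F = F² + 2*F)
g(S) = 5 + S/2 (g(S) = ((5 + S) + 5)/2 = (10 + S)/2 = 5 + S/2)
w = -3/2 (w = 1*(2 + 1) - (5 + (½)*(-1)) = 1*3 - (5 - ½) = 3 - 1*9/2 = 3 - 9/2 = -3/2 ≈ -1.5000)
4*w + b = 4*(-3/2) + 5/2 = -6 + 5/2 = -7/2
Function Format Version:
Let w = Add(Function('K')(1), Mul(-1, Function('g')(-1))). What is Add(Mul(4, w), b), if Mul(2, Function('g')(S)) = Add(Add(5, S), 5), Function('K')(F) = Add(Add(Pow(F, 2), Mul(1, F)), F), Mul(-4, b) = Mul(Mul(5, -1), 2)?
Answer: Rational(-7, 2) ≈ -3.5000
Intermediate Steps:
b = Rational(5, 2) (b = Mul(Rational(-1, 4), Mul(Mul(5, -1), 2)) = Mul(Rational(-1, 4), Mul(-5, 2)) = Mul(Rational(-1, 4), -10) = Rational(5, 2) ≈ 2.5000)
Function('K')(F) = Add(Pow(F, 2), Mul(2, F)) (Function('K')(F) = Add(Add(Pow(F, 2), F), F) = Add(Add(F, Pow(F, 2)), F) = Add(Pow(F, 2), Mul(2, F)))
Function('g')(S) = Add(5, Mul(Rational(1, 2), S)) (Function('g')(S) = Mul(Rational(1, 2), Add(Add(5, S), 5)) = Mul(Rational(1, 2), Add(10, S)) = Add(5, Mul(Rational(1, 2), S)))
w = Rational(-3, 2) (w = Add(Mul(1, Add(2, 1)), Mul(-1, Add(5, Mul(Rational(1, 2), -1)))) = Add(Mul(1, 3), Mul(-1, Add(5, Rational(-1, 2)))) = Add(3, Mul(-1, Rational(9, 2))) = Add(3, Rational(-9, 2)) = Rational(-3, 2) ≈ -1.5000)
Add(Mul(4, w), b) = Add(Mul(4, Rational(-3, 2)), Rational(5, 2)) = Add(-6, Rational(5, 2)) = Rational(-7, 2)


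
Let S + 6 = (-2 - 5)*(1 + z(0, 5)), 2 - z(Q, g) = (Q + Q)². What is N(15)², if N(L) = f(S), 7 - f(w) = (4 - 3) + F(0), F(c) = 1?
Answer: 25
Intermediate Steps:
z(Q, g) = 2 - 4*Q² (z(Q, g) = 2 - (Q + Q)² = 2 - (2*Q)² = 2 - 4*Q²)
S = -27 (S = -6 + (-2 - 5)*(1 + (2 - 4*0²)) = -6 - 7*(1 + (2 - 4*0)) = -6 - 7*(1 + (2 + 0)) = -6 - 7*(1 + 2) = -6 - 7*3 = -6 - 21 = -27)
f(w) = 5 (f(w) = 7 - ((4 - 3) + 1) = 7 - (1 + 1) = 7 - 1*2 = 7 - 2 = 5)
N(L) = 5
N(15)² = 5² = 25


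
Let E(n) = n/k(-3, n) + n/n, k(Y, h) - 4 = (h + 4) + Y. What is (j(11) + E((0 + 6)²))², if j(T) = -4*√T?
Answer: 301785/1681 - 616*√11/41 ≈ 129.70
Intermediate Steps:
k(Y, h) = 8 + Y + h (k(Y, h) = 4 + ((h + 4) + Y) = 4 + ((4 + h) + Y) = 4 + (4 + Y + h) = 8 + Y + h)
E(n) = 1 + n/(5 + n) (E(n) = n/(8 - 3 + n) + n/n = n/(5 + n) + 1 = 1 + n/(5 + n))
(j(11) + E((0 + 6)²))² = (-4*√11 + (5 + 2*(0 + 6)²)/(5 + (0 + 6)²))² = (-4*√11 + (5 + 2*6²)/(5 + 6²))² = (-4*√11 + (5 + 2*36)/(5 + 36))² = (-4*√11 + (5 + 72)/41)² = (-4*√11 + (1/41)*77)² = (-4*√11 + 77/41)² = (77/41 - 4*√11)²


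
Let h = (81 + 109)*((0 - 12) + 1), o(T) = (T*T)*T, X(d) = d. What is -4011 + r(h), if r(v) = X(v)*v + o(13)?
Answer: 4366286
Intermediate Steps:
o(T) = T³ (o(T) = T²*T = T³)
h = -2090 (h = 190*(-12 + 1) = 190*(-11) = -2090)
r(v) = 2197 + v² (r(v) = v*v + 13³ = v² + 2197 = 2197 + v²)
-4011 + r(h) = -4011 + (2197 + (-2090)²) = -4011 + (2197 + 4368100) = -4011 + 4370297 = 4366286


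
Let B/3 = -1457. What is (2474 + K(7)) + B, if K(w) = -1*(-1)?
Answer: -1896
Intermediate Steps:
K(w) = 1
B = -4371 (B = 3*(-1457) = -4371)
(2474 + K(7)) + B = (2474 + 1) - 4371 = 2475 - 4371 = -1896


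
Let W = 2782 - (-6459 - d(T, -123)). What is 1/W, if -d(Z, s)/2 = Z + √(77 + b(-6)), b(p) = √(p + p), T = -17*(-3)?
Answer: 1/(9139 - 2*√(77 + 2*I*√3)) ≈ 0.00010963 + 4.7e-9*I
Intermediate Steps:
T = 51
b(p) = √2*√p (b(p) = √(2*p) = √2*√p)
d(Z, s) = -2*Z - 2*√(77 + 2*I*√3) (d(Z, s) = -2*(Z + √(77 + √2*√(-6))) = -2*(Z + √(77 + √2*(I*√6))) = -2*(Z + √(77 + 2*I*√3)) = -2*Z - 2*√(77 + 2*I*√3))
W = 9139 - 2*√(77 + 2*I*√3) (W = 2782 - (-6459 - (-2*51 - 2*√(77 + 2*I*√3))) = 2782 - (-6459 - (-102 - 2*√(77 + 2*I*√3))) = 2782 - (-6459 + (102 + 2*√(77 + 2*I*√3))) = 2782 - (-6357 + 2*√(77 + 2*I*√3)) = 2782 + (6357 - 2*√(77 + 2*I*√3)) = 9139 - 2*√(77 + 2*I*√3) ≈ 9121.4 - 0.39467*I)
1/W = 1/(9139 - 2*√(77 + 2*I*√3))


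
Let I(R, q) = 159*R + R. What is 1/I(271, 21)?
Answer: 1/43360 ≈ 2.3063e-5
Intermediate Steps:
I(R, q) = 160*R
1/I(271, 21) = 1/(160*271) = 1/43360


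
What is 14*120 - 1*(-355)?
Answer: 2035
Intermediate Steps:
14*120 - 1*(-355) = 1680 + 355 = 2035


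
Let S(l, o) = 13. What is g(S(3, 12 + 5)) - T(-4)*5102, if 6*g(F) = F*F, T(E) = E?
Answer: 122617/6 ≈ 20436.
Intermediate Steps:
g(F) = F²/6 (g(F) = (F*F)/6 = F²/6)
g(S(3, 12 + 5)) - T(-4)*5102 = (⅙)*13² - (-4)*5102 = (⅙)*169 - 1*(-20408) = 169/6 + 20408 = 122617/6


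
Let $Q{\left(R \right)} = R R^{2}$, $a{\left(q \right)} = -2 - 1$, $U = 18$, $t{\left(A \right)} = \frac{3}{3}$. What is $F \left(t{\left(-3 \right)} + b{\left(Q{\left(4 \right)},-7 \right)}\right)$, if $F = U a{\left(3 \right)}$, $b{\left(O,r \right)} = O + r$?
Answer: $-3132$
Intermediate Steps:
$t{\left(A \right)} = 1$ ($t{\left(A \right)} = 3 \cdot \frac{1}{3} = 1$)
$a{\left(q \right)} = -3$ ($a{\left(q \right)} = -2 - 1 = -3$)
$Q{\left(R \right)} = R^{3}$
$F = -54$ ($F = 18 \left(-3\right) = -54$)
$F \left(t{\left(-3 \right)} + b{\left(Q{\left(4 \right)},-7 \right)}\right) = - 54 \left(1 - \left(7 - 4^{3}\right)\right) = - 54 \left(1 + \left(64 - 7\right)\right) = - 54 \left(1 + 57\right) = \left(-54\right) 58 = -3132$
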